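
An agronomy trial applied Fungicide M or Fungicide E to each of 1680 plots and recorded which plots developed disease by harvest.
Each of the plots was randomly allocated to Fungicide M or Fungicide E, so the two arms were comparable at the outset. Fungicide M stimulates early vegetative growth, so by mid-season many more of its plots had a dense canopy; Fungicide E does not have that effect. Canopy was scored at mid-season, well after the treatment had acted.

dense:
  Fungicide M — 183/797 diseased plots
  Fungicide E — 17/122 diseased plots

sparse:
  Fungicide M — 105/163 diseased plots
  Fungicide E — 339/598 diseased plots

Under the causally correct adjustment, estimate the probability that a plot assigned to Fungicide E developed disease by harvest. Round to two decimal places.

0.49

The mid-season canopy-specific comparison favours Fungicide E throughout, but the pooled figures favour Fungicide M. The question is whether to condition on mid-season canopy.
Stratifying would compare fungicides among plots the fungicides themselves sorted into mid-season canopy groups — a form of selection on an intermediate. The unconditioned pooled rates give the total causal effect.
So P(outcome | do(Fungicide E)) is just the pooled rate for Fungicide E: 356/720 = 0.494.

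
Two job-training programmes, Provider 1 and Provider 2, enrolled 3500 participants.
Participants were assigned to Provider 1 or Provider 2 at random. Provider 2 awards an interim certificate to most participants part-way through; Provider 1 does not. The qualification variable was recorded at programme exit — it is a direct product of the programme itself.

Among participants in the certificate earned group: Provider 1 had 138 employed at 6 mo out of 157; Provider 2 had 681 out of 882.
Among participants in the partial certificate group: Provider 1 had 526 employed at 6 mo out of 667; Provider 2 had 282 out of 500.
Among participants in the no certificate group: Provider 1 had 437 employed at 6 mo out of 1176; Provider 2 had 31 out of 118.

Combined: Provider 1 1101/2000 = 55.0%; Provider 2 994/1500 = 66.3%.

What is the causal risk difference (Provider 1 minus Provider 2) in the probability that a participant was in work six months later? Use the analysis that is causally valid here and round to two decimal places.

-0.11

Qualification attained during the programme here is a post-treatment variable shaped by the programme; conditioning on it would introduce bias rather than remove it. The overall comparison is the causal one.
The causal difference is the pooled difference: 0.550 − 0.663 = -0.112.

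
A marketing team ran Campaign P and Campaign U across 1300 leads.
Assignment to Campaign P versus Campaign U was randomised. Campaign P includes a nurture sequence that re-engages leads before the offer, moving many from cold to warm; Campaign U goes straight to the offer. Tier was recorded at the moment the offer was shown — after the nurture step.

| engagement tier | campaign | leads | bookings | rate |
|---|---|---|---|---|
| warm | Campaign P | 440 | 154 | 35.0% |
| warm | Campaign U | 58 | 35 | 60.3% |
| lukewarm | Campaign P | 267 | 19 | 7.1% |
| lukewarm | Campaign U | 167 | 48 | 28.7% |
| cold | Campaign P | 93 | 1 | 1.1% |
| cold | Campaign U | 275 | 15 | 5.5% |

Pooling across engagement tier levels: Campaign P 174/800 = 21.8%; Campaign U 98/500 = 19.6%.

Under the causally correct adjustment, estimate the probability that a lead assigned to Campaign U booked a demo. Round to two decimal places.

The stratified and pooled comparisons disagree (Campaign U wins within each engagement tier; Campaign P wins overall), so the answer turns on the causal role of engagement tier.
Engagement tier lies on the pathway campaign → engagement tier → outcome, so adjusting for it blocks the indirect effect. For the total causal effect of campaign, use the unadjusted pooled rates.
So P(outcome | do(Campaign U)) is just the pooled rate for Campaign U: 98/500 = 0.196.

0.20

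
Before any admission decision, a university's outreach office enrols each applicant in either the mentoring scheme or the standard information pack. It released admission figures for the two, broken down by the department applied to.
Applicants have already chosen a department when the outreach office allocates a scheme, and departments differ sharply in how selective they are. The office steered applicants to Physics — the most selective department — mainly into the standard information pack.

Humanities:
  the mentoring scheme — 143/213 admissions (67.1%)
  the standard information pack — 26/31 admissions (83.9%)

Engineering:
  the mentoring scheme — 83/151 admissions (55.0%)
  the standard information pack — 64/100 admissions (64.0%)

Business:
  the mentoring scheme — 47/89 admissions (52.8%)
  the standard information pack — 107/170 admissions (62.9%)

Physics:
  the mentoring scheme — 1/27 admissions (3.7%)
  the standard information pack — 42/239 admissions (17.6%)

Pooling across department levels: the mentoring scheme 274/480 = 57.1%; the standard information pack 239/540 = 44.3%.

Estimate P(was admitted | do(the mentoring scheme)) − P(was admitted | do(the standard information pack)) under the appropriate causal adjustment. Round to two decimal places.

-0.12

Here department is a common cause — it drives both which outreach scheme a case falls under and the outcome. The crude comparison mixes populations; the stratum-specific rates are the causally relevant ones.
Adjusting over the population distribution of department: 0.239·(0.671−0.839) + 0.246·(0.550−0.640) + 0.254·(0.528−0.629) + 0.261·(0.037−0.176) = -0.124.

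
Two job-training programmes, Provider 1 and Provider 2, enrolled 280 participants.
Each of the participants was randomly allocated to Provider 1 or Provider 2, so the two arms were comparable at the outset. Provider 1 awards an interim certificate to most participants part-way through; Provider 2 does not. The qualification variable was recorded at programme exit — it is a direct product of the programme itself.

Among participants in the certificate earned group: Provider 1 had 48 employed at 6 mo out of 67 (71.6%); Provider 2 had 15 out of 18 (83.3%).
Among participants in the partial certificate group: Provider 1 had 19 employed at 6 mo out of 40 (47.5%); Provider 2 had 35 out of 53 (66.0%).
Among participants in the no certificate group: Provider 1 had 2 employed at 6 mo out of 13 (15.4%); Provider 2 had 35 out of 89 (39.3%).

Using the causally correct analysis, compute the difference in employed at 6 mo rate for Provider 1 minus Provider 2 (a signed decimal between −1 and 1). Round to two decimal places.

+0.04

The stratified and pooled comparisons disagree (Provider 2 wins within each qualification attained during the programme; Provider 1 wins overall), so the answer turns on the causal role of qualification attained during the programme.
Because the programme influences qualification attained during the programme, qualification attained during the programme is a post-treatment mediator, not a confounder. Stratifying on it would bias the estimate; the causal effect is the crude pooled difference.
The causal difference is the pooled difference: 0.575 − 0.531 = +0.044.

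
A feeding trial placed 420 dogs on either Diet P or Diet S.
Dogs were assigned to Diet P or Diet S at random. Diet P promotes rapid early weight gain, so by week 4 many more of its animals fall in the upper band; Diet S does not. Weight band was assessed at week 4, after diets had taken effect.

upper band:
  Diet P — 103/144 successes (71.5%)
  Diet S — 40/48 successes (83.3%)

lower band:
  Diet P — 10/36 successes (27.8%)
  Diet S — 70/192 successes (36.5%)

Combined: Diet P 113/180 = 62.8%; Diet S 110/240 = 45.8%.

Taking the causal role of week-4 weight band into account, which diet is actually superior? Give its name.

Diet P

The stratified and pooled comparisons disagree (Diet S wins within each week-4 weight band; Diet P wins overall), so the answer turns on the causal role of week-4 weight band.
Week-4 weight band is recorded after the diet and is itself shifted by it — it sits on the causal path from diet to outcome. Conditioning on a mediator would strip out part of the effect we want; the pooled comparison gives the total causal effect.
Pooled: Diet P 62.8% vs Diet S 45.8%; Diet P is higher overall.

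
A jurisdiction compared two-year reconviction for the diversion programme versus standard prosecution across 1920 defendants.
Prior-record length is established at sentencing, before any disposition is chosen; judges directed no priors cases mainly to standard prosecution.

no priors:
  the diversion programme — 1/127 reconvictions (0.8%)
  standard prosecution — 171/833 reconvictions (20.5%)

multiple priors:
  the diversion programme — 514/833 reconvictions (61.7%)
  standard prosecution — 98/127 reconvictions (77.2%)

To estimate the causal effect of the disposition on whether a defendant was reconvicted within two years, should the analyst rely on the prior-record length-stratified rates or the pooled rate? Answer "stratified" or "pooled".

The imbalance in prior-record length arose from how defendants were allocated, not from anything the disposition did; and prior-record length independently affects the outcome. The pooled gap is confounded — condition on prior-record length.
Within each level — no priors: 0.8% vs 20.5%; multiple priors: 61.7% vs 77.2% — the diversion programme is lower every time.

stratified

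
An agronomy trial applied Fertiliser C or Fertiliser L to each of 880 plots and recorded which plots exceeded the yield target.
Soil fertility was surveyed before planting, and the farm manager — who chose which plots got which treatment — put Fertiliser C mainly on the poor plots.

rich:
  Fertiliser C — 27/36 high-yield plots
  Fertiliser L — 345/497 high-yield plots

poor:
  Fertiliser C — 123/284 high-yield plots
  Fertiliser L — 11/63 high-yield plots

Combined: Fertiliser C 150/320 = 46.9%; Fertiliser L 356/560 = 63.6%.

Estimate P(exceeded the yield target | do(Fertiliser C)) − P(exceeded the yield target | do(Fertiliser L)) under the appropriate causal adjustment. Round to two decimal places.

+0.14

The imbalance in soil fertility arose from how plots were allocated, not from anything the fertiliser did; and soil fertility independently affects the outcome. The pooled gap is confounded — condition on soil fertility.
Adjusting over the population distribution of soil fertility: 0.606·(0.750−0.694) + 0.394·(0.433−0.175) = +0.136.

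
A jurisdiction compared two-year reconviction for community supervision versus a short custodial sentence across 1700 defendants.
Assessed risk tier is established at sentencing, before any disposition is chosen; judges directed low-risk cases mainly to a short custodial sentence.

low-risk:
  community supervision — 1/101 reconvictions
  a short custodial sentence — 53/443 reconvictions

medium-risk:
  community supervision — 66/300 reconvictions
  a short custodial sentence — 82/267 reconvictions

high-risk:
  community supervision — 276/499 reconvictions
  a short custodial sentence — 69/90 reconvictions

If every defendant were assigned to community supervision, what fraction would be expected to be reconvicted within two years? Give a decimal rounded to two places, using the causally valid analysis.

Within every assessed risk tier level community supervision has the lower rate, yet pooled a short custodial sentence does — Simpson's reversal.
Here assessed risk tier is a common cause — it drives both which disposition a case falls under and the outcome. The crude comparison mixes populations; the stratum-specific rates are the causally relevant ones.
Standardising community supervision to the population assessed risk tier mix: 0.320·1/101 + 0.334·66/300 + 0.346·276/499 = 0.268.

0.27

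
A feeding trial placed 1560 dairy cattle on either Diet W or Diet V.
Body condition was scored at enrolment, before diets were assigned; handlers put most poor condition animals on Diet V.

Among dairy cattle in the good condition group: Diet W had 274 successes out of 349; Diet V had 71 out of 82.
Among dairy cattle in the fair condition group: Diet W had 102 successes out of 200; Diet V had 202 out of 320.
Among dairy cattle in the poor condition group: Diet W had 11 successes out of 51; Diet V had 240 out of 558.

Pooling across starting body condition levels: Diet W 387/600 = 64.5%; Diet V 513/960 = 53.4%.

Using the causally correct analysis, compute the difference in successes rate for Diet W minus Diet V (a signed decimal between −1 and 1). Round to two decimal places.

Here starting body condition is a common cause — it drives both which diet a case falls under and the outcome. The crude comparison mixes populations; the stratum-specific rates are the causally relevant ones.
Adjusting over the population distribution of starting body condition: 0.276·(0.785−0.866) + 0.333·(0.510−0.631) + 0.390·(0.216−0.430) = -0.146.

-0.15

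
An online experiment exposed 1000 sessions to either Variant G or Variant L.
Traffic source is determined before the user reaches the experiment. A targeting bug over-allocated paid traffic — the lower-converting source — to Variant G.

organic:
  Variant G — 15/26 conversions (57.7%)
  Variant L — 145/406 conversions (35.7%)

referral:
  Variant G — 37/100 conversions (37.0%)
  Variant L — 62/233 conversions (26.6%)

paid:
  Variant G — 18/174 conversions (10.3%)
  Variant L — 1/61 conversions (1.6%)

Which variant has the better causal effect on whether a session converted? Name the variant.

Variant G

Nothing the variant does changes traffic source; the imbalance is an allocation artefact. With traffic source also predicting the outcome, the pooled figure is confounded, and the within-stratum comparison is the causal one.
Within each level — organic: 57.7% vs 35.7%; referral: 37.0% vs 26.6%; paid: 10.3% vs 1.6% — Variant G is higher every time.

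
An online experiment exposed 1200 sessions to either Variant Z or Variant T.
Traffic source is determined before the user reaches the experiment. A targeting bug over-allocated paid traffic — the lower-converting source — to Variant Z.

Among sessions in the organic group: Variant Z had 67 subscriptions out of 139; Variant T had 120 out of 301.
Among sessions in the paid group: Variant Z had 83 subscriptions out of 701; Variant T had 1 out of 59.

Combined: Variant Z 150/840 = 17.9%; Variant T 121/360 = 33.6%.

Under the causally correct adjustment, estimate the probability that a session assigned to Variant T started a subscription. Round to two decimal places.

0.16

Here traffic source is a common cause — it drives both which variant a case falls under and the outcome. The crude comparison mixes populations; the stratum-specific rates are the causally relevant ones.
Standardising Variant T to the population traffic source mix: 0.367·120/301 + 0.633·1/59 = 0.157.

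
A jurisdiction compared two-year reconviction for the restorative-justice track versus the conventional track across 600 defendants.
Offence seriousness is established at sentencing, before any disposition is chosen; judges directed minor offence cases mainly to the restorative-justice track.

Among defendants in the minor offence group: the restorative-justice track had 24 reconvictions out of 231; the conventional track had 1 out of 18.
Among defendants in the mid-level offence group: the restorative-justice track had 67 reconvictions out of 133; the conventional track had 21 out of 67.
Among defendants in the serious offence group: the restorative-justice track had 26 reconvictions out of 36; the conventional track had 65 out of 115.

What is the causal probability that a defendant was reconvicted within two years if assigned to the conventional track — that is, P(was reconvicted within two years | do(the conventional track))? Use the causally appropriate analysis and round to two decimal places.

The stratified and pooled comparisons disagree (the conventional track wins within each offence seriousness; the restorative-justice track wins overall), so the answer turns on the causal role of offence seriousness.
Offence seriousness satisfies the back-door criterion: it is not a descendant of the disposition, and it blocks the spurious path from disposition to outcome. Adjusting for it (i.e., using the within-offence seriousness rates) gives the causal effect.
Standardising the conventional track to the population offence seriousness mix: 0.415·1/18 + 0.333·21/67 + 0.252·65/115 = 0.270.

0.27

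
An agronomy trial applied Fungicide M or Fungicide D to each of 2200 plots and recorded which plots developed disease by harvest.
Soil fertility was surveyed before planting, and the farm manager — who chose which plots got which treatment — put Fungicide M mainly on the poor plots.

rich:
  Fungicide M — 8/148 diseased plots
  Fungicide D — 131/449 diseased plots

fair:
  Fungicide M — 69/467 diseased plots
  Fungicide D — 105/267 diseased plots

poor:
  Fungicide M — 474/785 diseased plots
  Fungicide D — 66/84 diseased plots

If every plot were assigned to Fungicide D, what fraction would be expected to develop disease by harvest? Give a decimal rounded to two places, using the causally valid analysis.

Fungicide M is lower inside every soil fertility stratum but Fungicide D is lower in aggregate. Whether to stratify depends on how soil fertility relates to the fungicide.
Here soil fertility is a common cause — it drives both which fungicide a case falls under and the outcome. The crude comparison mixes populations; the stratum-specific rates are the causally relevant ones.
Standardising Fungicide D to the population soil fertility mix: 0.271·131/449 + 0.334·105/267 + 0.395·66/84 = 0.521.

0.52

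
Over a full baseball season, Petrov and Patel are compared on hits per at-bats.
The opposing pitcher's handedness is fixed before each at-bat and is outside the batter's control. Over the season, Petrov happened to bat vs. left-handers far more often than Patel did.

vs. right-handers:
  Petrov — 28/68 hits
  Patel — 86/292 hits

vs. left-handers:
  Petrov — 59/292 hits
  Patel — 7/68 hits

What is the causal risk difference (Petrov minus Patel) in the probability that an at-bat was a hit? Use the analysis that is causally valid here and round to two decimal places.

+0.11

Pitcher handedness is set before the player has any effect — it is not caused by the player — and it independently drives the outcome. That makes it a confounder, so the causal comparison is within pitcher handedness levels.
Adjusting over the population distribution of pitcher handedness: 0.500·(0.412−0.295) + 0.500·(0.202−0.103) = +0.108.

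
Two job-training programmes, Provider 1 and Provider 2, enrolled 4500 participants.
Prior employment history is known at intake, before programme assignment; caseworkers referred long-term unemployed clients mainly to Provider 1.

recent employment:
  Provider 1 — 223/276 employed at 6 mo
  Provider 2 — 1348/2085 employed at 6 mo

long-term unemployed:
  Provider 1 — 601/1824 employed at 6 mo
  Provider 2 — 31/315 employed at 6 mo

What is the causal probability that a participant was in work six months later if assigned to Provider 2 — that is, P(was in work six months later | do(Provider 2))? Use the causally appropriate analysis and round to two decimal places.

The imbalance in prior employment history arose from how participants were allocated, not from anything the programme did; and prior employment history independently affects the outcome. The pooled gap is confounded — condition on prior employment history.
Standardising Provider 2 to the population prior employment history mix: 0.525·1348/2085 + 0.475·31/315 = 0.386.

0.39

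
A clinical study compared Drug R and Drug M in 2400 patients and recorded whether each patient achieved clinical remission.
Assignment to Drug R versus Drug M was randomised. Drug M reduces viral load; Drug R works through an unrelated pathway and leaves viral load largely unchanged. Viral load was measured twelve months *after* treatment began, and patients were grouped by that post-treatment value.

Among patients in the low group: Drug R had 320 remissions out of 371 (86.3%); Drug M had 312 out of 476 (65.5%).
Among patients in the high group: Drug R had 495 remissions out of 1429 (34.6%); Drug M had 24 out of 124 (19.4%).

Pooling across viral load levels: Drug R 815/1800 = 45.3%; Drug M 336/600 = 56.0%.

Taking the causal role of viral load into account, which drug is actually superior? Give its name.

Drug M

Drug R is higher inside every viral load stratum but Drug M is higher in aggregate. Whether to stratify depends on how viral load relates to the drug.
Viral load is recorded after the drug and is itself shifted by it — it sits on the causal path from drug to outcome. Conditioning on a mediator would strip out part of the effect we want; the pooled comparison gives the total causal effect.
Pooled: Drug R 45.3% vs Drug M 56.0%; Drug M is higher overall.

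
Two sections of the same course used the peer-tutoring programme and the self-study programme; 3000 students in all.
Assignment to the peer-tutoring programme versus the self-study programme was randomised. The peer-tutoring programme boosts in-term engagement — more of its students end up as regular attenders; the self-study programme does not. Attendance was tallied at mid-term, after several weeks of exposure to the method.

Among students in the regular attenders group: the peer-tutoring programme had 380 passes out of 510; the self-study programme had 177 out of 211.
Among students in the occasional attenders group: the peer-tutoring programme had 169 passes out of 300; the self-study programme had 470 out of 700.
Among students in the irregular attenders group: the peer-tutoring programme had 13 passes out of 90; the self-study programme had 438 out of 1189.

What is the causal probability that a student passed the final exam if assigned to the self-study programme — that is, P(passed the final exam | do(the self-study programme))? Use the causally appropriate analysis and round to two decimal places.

0.52

the self-study programme is higher inside every mid-term attendance stratum but the peer-tutoring programme is higher in aggregate. Whether to stratify depends on how mid-term attendance relates to the teaching method.
Stratifying would compare teaching methods among students the teaching methods themselves sorted into mid-term attendance groups — a form of selection on an intermediate. The unconditioned pooled rates give the total causal effect.
So P(outcome | do(the self-study programme)) is just the pooled rate for the self-study programme: 1085/2100 = 0.517.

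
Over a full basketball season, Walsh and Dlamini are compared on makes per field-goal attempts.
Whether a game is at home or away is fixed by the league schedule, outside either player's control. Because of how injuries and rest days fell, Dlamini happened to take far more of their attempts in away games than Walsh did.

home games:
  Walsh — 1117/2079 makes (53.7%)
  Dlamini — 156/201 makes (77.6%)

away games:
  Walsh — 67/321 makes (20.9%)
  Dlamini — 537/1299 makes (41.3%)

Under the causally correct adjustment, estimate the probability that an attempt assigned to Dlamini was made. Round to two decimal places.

0.63

The game venue-specific comparison favours Dlamini throughout, but the pooled figures favour Walsh. The question is whether to condition on game venue.
Game venue differs across players for reasons unrelated to any effect of the player itself, and it separately predicts the outcome — a classic confounder. We must compare within game venue levels.
Standardising Dlamini to the population game venue mix: 0.585·156/201 + 0.415·537/1299 = 0.625.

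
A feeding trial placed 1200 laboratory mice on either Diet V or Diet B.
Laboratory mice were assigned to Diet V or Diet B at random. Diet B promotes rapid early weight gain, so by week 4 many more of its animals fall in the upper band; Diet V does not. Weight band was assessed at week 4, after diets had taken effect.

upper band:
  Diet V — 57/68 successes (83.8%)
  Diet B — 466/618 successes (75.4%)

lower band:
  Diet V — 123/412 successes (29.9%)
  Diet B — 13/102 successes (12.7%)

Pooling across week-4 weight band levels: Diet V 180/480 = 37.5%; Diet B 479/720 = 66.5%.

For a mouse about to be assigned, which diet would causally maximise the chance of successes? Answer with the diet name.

Diet B

The week-4 weight band-specific comparison favours Diet V throughout, but the pooled figures favour Diet B. The question is whether to condition on week-4 weight band.
Stratifying would compare diets among laboratory mice the diets themselves sorted into week-4 weight band groups — a form of selection on an intermediate. The unconditioned pooled rates give the total causal effect.
Pooled: Diet V 37.5% vs Diet B 66.5%; Diet B is higher overall.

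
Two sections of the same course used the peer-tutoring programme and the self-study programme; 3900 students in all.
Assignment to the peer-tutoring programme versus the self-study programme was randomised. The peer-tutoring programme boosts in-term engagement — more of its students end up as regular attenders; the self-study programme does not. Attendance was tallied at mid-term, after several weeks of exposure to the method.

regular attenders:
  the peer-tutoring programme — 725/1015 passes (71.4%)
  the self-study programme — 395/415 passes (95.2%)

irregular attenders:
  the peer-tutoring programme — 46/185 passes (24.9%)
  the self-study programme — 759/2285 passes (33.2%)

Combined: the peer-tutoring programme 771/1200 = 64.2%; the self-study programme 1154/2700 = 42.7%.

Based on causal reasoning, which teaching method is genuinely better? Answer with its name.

the peer-tutoring programme

Because the teaching method influences mid-term attendance, mid-term attendance is a post-treatment mediator, not a confounder. Stratifying on it would bias the estimate; the causal effect is the crude pooled difference.
Pooled: the peer-tutoring programme 64.2% vs the self-study programme 42.7%; the peer-tutoring programme is higher overall.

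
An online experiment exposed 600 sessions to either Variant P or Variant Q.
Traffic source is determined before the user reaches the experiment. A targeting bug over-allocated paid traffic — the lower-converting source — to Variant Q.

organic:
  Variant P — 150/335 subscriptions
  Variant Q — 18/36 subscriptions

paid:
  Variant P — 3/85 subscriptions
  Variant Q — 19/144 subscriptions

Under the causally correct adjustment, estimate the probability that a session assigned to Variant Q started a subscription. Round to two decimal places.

0.36

The stratified and pooled comparisons disagree (Variant Q wins within each traffic source; Variant P wins overall), so the answer turns on the causal role of traffic source.
Here traffic source is a common cause — it drives both which variant a case falls under and the outcome. The crude comparison mixes populations; the stratum-specific rates are the causally relevant ones.
Standardising Variant Q to the population traffic source mix: 0.618·18/36 + 0.382·19/144 = 0.360.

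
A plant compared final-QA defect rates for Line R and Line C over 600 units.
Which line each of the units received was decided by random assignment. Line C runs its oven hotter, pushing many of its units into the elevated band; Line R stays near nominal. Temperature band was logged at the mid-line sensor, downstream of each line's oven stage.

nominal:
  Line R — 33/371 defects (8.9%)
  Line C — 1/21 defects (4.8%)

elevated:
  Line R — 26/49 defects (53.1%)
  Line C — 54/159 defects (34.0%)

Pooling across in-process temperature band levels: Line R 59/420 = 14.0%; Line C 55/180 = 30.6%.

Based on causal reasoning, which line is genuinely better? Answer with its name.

The in-process temperature band-specific comparison favours Line C throughout, but the pooled figures favour Line R. The question is whether to condition on in-process temperature band.
In-process temperature band here is a post-treatment variable shaped by the line; conditioning on it would introduce bias rather than remove it. The overall comparison is the causal one.
Pooled: Line R 14.0% vs Line C 30.6%; Line R is lower overall.

Line R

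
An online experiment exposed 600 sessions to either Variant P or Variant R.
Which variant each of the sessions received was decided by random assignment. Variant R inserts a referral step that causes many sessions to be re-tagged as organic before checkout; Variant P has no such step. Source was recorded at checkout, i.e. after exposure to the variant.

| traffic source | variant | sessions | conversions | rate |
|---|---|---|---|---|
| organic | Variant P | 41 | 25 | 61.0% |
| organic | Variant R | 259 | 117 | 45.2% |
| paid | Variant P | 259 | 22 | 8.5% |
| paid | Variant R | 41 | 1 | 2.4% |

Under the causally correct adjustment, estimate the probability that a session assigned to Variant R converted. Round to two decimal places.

The distribution of traffic source is itself part of what the variant does — it is an intermediate outcome. Holding it fixed would remove that part of the effect; the total effect is the pooled difference.
So P(outcome | do(Variant R)) is just the pooled rate for Variant R: 118/300 = 0.393.

0.39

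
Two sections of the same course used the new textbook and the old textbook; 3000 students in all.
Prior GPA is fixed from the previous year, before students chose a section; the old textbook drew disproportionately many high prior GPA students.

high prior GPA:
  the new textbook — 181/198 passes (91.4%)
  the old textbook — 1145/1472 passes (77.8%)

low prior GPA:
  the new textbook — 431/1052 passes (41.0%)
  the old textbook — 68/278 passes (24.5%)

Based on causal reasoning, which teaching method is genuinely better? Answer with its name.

The prior GPA band-specific comparison favours the new textbook throughout, but the pooled figures favour the old textbook. The question is whether to condition on prior GPA band.
Prior GPA band differs across teaching methods for reasons unrelated to any effect of the teaching method itself, and it separately predicts the outcome — a classic confounder. We must compare within prior GPA band levels.
Within each level — high prior GPA: 91.4% vs 77.8%; low prior GPA: 41.0% vs 24.5% — the new textbook is higher every time.

the new textbook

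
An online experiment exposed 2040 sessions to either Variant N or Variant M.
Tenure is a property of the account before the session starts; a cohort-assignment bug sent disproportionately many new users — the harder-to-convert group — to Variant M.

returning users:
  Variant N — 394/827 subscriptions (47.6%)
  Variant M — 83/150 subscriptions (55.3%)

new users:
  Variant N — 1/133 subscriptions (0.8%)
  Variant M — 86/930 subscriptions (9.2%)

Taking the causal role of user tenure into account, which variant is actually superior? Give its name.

Variant M

The stratified and pooled comparisons disagree (Variant M wins within each user tenure; Variant N wins overall), so the answer turns on the causal role of user tenure.
Since user tenure is a pre-existing factor (not a product of the variant) and it affects the outcome on its own, it is a confounder. The stratified rates, not the pooled rate, identify the causal effect.
Within each level — returning users: 47.6% vs 55.3%; new users: 0.8% vs 9.2% — Variant M is higher every time.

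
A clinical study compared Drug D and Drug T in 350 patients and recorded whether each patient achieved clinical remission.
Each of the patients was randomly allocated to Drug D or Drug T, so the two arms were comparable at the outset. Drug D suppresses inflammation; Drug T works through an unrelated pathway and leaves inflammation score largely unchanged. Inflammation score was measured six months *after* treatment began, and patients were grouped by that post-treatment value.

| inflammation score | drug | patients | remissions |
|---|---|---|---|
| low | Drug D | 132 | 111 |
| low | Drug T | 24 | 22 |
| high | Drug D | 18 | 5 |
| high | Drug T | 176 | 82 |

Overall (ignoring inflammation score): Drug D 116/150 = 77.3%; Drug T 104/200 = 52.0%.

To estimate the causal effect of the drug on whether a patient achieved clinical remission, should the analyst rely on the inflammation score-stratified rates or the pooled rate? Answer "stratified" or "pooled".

Within every inflammation score level Drug T has the higher rate, yet pooled Drug D does — Simpson's reversal.
Because the drug influences inflammation score, inflammation score is a post-treatment mediator, not a confounder. Stratifying on it would bias the estimate; the causal effect is the crude pooled difference.
Pooled: Drug D 77.3% vs Drug T 52.0%; Drug D is higher overall.

pooled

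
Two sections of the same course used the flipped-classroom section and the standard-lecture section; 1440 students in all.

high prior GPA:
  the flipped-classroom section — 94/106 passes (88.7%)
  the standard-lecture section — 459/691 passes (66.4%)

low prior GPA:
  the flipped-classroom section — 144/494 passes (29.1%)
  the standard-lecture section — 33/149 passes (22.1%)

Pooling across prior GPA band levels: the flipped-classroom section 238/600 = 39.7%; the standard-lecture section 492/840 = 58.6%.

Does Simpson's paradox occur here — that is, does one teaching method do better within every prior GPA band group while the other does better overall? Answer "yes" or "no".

yes

Within each prior GPA band level (high prior GPA 88.7% vs 66.4%; low prior GPA 29.1% vs 22.1%), the flipped-classroom section has the higher rate every time. Pooled: 39.7% vs 58.6% — the standard-lecture section has the higher rate overall. The two comparisons disagree.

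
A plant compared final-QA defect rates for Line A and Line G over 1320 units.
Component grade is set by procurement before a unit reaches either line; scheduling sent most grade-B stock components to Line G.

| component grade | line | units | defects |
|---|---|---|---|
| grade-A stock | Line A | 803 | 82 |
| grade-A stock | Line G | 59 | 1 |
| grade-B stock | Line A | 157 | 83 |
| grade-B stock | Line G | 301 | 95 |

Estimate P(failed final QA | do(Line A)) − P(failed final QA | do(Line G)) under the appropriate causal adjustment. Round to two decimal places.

Component grade differs across lines for reasons unrelated to any effect of the line itself, and it separately predicts the outcome — a classic confounder. We must compare within component grade levels.
Adjusting over the population distribution of component grade: 0.653·(0.102−0.017) + 0.347·(0.529−0.316) = +0.130.

+0.13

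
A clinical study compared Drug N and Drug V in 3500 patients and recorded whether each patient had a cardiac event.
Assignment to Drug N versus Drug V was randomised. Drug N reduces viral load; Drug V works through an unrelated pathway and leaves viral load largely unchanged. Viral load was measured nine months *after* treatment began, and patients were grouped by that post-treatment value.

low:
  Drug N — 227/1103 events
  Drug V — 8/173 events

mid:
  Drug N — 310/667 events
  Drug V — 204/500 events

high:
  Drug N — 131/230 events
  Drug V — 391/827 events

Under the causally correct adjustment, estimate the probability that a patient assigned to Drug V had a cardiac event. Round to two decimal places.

Viral load is recorded after the drug and is itself shifted by it — it sits on the causal path from drug to outcome. Conditioning on a mediator would strip out part of the effect we want; the pooled comparison gives the total causal effect.
So P(outcome | do(Drug V)) is just the pooled rate for Drug V: 603/1500 = 0.402.

0.40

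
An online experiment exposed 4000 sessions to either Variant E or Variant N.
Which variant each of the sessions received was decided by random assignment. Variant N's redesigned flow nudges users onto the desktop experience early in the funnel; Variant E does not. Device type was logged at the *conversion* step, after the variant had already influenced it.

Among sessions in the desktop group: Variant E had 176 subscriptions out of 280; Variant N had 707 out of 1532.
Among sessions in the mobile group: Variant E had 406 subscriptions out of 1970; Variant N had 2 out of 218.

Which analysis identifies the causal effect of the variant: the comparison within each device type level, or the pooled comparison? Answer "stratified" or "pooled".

Device type lies on the pathway variant → device type → outcome, so adjusting for it blocks the indirect effect. For the total causal effect of variant, use the unadjusted pooled rates.
Pooled: Variant E 25.9% vs Variant N 40.5%; Variant N is higher overall.

pooled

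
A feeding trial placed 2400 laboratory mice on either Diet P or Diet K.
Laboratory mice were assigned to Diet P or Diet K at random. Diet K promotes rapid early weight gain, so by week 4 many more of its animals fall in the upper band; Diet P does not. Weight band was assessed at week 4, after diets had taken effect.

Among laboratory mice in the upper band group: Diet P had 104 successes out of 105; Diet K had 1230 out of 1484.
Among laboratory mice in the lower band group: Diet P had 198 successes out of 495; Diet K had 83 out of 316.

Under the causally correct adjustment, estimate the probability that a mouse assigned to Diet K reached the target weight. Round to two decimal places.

0.73

Week-4 weight band is downstream of the diet. One should not condition on a consequence of treatment, so the overall rates are the right comparison.
So P(outcome | do(Diet K)) is just the pooled rate for Diet K: 1313/1800 = 0.729.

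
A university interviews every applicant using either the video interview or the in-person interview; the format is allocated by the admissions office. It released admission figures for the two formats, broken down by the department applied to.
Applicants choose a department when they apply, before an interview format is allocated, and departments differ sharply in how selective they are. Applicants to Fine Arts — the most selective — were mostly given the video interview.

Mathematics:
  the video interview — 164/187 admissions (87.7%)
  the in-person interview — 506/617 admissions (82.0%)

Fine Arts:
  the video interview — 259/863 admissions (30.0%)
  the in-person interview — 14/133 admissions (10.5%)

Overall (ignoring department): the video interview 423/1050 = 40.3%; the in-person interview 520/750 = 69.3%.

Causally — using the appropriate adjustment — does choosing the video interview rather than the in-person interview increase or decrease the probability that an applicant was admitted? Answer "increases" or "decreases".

the video interview is higher inside every department stratum but the in-person interview is higher in aggregate. Whether to stratify depends on how department relates to the interview format.
Nothing the interview format does changes department; the imbalance is an allocation artefact. With department also predicting the outcome, the pooled figure is confounded, and the within-stratum comparison is the causal one.
Within each level — Mathematics: 87.7% vs 82.0%; Fine Arts: 30.0% vs 10.5% — the video interview is higher every time.

increases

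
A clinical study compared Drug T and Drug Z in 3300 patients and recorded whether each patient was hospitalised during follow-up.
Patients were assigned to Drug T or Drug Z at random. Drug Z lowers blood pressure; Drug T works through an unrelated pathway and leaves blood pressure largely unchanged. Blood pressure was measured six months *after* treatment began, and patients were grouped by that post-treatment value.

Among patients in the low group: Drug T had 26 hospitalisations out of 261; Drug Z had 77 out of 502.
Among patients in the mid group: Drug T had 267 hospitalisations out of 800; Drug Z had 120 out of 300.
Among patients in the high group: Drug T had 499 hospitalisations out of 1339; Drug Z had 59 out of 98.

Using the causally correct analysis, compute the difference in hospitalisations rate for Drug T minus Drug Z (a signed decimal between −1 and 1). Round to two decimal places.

+0.05

Drug T is lower inside every blood pressure stratum but Drug Z is lower in aggregate. Whether to stratify depends on how blood pressure relates to the drug.
Blood pressure is downstream of the drug. One should not condition on a consequence of treatment, so the overall rates are the right comparison.
The causal difference is the pooled difference: 0.330 − 0.284 = +0.046.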